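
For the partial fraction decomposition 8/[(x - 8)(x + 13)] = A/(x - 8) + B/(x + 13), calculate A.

Cover-up at x = 8: A = 8/(8 + 13) = 8/21


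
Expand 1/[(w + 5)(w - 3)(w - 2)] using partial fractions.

Using cover-up method: A = 1/56, B = 1/8, C = -1/7
Result: (1/56)/(w + 5) + (1/8)/(w - 3) - (1/7)/(w - 2)


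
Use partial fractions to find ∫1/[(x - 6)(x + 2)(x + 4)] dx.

Cover-up: P = 1/80, Q = -1/16, R = 1/20. Decomposition: (1/80)/(x - 6) - (1/16)/(x + 2) + (1/20)/(x + 4). Integrate each term: (1/80) ln|(x - 6)| - (1/16) ln|(x + 2)| + (1/20) ln|(x + 4)| + C


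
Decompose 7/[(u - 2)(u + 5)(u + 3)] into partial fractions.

Using cover-up method: α = 1/5, β = 1/2, γ = -7/10
Result: (1/5)/(u - 2) + (1/2)/(u + 5) - (7/10)/(u + 3)


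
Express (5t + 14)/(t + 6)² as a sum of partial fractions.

(5t + 14) = A(t + 6) + B. At t = -6: B = 5·(-6) + 14 = -16. Coeff of t: A = 5
Result: 5/(t + 6) - 16/(t + 6)²


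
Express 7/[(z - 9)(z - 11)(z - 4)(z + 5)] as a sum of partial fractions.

Using Heaviside cover-up: (-1/20)/(z - 9) + (1/32)/(z - 11) + (1/45)/(z - 4) - (1/288)/(z + 5)


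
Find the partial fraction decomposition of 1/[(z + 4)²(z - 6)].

Cover-up at z=6: C = 1/(6 + 4)² = 1/100. Cover-up at z=-4: B = 1/(-4 - 6) = -1/10. Comparing z² coeff: A = -C = -1/100
Result: (-1/100)/(z + 4) - (1/10)/(z + 4)² + (1/100)/(z - 6)


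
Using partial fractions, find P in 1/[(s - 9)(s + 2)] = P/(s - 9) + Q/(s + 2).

Cover-up at s = 9: P = 1/(9 + 2) = 1/11


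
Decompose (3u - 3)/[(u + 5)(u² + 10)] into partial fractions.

At u=-5: P = (3·(-5) - 3)/((-5)² + 10) = -18/35. Q = -P = 18/35, R = 3 - (-5)·P = 3/7
Result: (-18/35)/(u + 5) + ((18/35)u + 3/7)/(u² + 10)


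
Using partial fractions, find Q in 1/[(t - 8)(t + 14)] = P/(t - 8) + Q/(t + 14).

Cover-up at t = -14: Q = 1/(-14 - 8) = -1/22


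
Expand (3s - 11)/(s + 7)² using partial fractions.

(3s - 11) = P(s + 7) + Q. At s = -7: Q = 3·(-7) - 11 = -32. Coeff of s: P = 3
Result: 3/(s + 7) - 32/(s + 7)²


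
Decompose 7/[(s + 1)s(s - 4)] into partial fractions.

Using cover-up method: α = 7/5, β = -7/4, γ = 7/20
Result: (7/5)/(s + 1) - (7/4)/s + (7/20)/(s - 4)


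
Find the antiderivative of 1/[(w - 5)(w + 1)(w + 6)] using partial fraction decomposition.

Cover-up: P = 1/66, Q = -1/30, R = 1/55. Decomposition: (1/66)/(w - 5) - (1/30)/(w + 1) + (1/55)/(w + 6). Integrate each term: (1/66) ln|(w - 5)| - (1/30) ln|(w + 1)| + (1/55) ln|(w + 6)| + C


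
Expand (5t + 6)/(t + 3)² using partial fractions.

(5t + 6) = A(t + 3) + B. At t = -3: B = 5·(-3) + 6 = -9. Coeff of t: A = 5
Result: 5/(t + 3) - 9/(t + 3)²


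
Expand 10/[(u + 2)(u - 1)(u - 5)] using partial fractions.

Using cover-up method: P = 10/21, Q = -5/6, R = 5/14
Result: (10/21)/(u + 2) - (5/6)/(u - 1) + (5/14)/(u - 5)


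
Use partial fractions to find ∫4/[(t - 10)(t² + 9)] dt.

Cover-up at t=10: A = 4/(10²+9) = 4/109. Coeff matching: B = -4/109, C = -40/109. Decomposition: (4/109)/(t - 10) - ((4/109)t + 40/109)/(t² + 9). Integrate: linear → ln, quadratic → (1/2)ln + arctan: (4/109) ln|(t - 10)| - (2/109) ln(t² + 9) - (40/327) arctan(t/3) + C


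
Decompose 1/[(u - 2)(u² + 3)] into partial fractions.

Cover-up at u = 2: P = 1/(2² + 3) = 1/7. Then Q = -P = -1/7, R = -P·(0 + 2) = -2/7
Result: (1/7)/(u - 2) - ((1/7)u + 2/7)/(u² + 3)


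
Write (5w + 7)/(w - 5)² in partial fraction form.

(5w + 7) = α(w - 5) + β. At w = 5: β = 5·5 + 7 = 32. Coeff of w: α = 5
Result: 5/(w - 5) + 32/(w - 5)²


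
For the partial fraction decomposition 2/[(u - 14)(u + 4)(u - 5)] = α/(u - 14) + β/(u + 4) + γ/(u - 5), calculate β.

Cover-up at u = -4: β = 2/[(-4 - 14)(-4 - 5)] = 2/[(-18)(-9)] = 2/162 = 1/81


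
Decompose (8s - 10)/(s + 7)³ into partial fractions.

(8s - 10) = P(s + 7)² + Q(s + 7) + R. At s = -7: R = 8·(-7) - 10 = -66. Coefficients: P = 0, Q = 8
Result: 8/(s + 7)² - 66/(s + 7)³


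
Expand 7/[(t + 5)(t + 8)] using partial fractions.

7/(t + 5)(t + 8) = P/(t + 5) + Q/(t + 8). P = 7/(-5 + 8) = 7/3, Q = 7/(-8 + 5) = -7/3
Result: (7/3)/(t + 5) - (7/3)/(t + 8)


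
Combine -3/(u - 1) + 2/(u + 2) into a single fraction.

Common denominator (u - 1)(u + 2). Numerator: -3(u + 2) + 2(u - 1) = (-3u - 6) + (2u - 2) = -u - 8
Result: (-u - 8)/[(u - 1)(u + 2)]


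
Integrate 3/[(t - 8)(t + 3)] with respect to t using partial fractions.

Decompose: 3/[(t - 8)(t + 3)] = (3/11)/(t - 8) - (3/11)/(t + 3). Integrate each term: (3/11) ln|(t - 8)| - (3/11) ln|(t + 3)| + C


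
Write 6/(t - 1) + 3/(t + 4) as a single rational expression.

Common denominator (t - 1)(t + 4). Numerator: 6(t + 4) + 3(t - 1) = (6t + 24) + (3t - 3) = 9t + 21
Result: (9t + 21)/[(t - 1)(t + 4)]


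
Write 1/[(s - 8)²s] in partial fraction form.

Cover-up at s=0: R = 1/(0 - 8)² = 1/64. Cover-up at s=8: Q = 1/(8 - 0) = 1/8. Comparing s² coeff: P = -R = -1/64
Result: (-1/64)/(s - 8) + (1/8)/(s - 8)² + (1/64)/s


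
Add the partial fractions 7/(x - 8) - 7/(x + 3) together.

Common denominator (x - 8)(x + 3). Numerator: 7(x + 3) - 7(x - 8) = (7x + 21) - (7x - 56) = 77
Result: (77)/[(x - 8)(x + 3)]


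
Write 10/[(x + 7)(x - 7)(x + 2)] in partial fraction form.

Using cover-up method: A = 1/7, B = 5/63, C = -2/9
Result: (1/7)/(x + 7) + (5/63)/(x - 7) - (2/9)/(x + 2)


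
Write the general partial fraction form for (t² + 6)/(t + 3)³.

Repeated linear factor (power 3): P/(t + 3) + Q/(t + 3)² + R/(t + 3)³


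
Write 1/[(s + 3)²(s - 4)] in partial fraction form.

Cover-up at s=4: R = 1/(4 + 3)² = 1/49. Cover-up at s=-3: Q = 1/(-3 - 4) = -1/7. Comparing s² coeff: P = -R = -1/49
Result: (-1/49)/(s + 3) - (1/7)/(s + 3)² + (1/49)/(s - 4)


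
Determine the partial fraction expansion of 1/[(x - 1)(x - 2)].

1/(x - 1)(x - 2) = A/(x - 1) + B/(x - 2). A = 1/(1 - 2) = -1, B = 1/(2 - 1) = 1
Result: -1/(x - 1) + 1/(x - 2)


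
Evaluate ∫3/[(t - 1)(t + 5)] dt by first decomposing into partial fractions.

Decompose: 3/[(t - 1)(t + 5)] = (1/2)/(t - 1) - (1/2)/(t + 5). Integrate each term: (1/2) ln|(t - 1)| - (1/2) ln|(t + 5)| + C


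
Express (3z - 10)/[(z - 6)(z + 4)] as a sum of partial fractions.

At z=6: A = (3·6 - 10)/(6 + 4) = 4/5. At z=-4: B = (3·(-4) - 10)/(-4 - 6) = 11/5
Result: (4/5)/(z - 6) + (11/5)/(z + 4)


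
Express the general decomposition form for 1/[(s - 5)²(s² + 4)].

Repeated linear + quadratic: A/(s - 5) + B/(s - 5)² + (Cs + D)/(s² + 4)


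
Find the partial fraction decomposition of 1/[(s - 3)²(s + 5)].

Cover-up at s=-5: R = 1/(-5 - 3)² = 1/64. Cover-up at s=3: Q = 1/(3 + 5) = 1/8. Comparing s² coeff: P = -R = -1/64
Result: (-1/64)/(s - 3) + (1/8)/(s - 3)² + (1/64)/(s + 5)


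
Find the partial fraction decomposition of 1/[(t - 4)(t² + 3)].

Cover-up at t = 4: α = 1/(4² + 3) = 1/19. Then β = -α = -1/19, γ = -α·(0 + 4) = -4/19
Result: (1/19)/(t - 4) - ((1/19)t + 4/19)/(t² + 3)


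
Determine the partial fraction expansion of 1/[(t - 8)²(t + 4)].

Cover-up at t=-4: γ = 1/(-4 - 8)² = 1/144. Cover-up at t=8: β = 1/(8 + 4) = 1/12. Comparing t² coeff: α = -γ = -1/144
Result: (-1/144)/(t - 8) + (1/12)/(t - 8)² + (1/144)/(t + 4)


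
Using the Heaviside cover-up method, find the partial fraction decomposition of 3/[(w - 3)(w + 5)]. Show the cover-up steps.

Cover (w - 3): set w=3, get P = 3/(3 + 5) = 3/8. Cover (w + 5): set w=-5, get Q = 3/(-5 - 3) = -3/8.
Result: (3/8)/(w - 3) - (3/8)/(w + 5)


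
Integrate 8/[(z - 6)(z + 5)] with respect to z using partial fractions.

Decompose: 8/[(z - 6)(z + 5)] = (8/11)/(z - 6) - (8/11)/(z + 5). Integrate each term: (8/11) ln|(z - 6)| - (8/11) ln|(z + 5)| + C


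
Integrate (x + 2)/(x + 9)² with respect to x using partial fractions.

Decompose: A = 1, B = 1·(-9) + 2 = -7, so (x + 2)/(x + 9)² = 1/(x + 9) - 7/(x + 9)². Integrate: ∫ A/(x + 9) dx = ln|(x + 9)|; ∫ B/(x + 9)² dx = 7/(x + 9). Sum: ln|(x + 9)| + 7/(x + 9) + C


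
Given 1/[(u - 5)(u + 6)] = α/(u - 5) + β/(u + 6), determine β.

Cover-up at u = -6: β = 1/(-6 - 5) = -1/11


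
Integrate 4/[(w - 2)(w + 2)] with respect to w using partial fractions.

Decompose: 4/[(w - 2)(w + 2)] = 1/(w - 2) - 1/(w + 2). Integrate each term: ln|(w - 2)| - ln|(w + 2)| + C


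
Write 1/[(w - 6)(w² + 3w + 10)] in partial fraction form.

Cover-up at w = 6: α = 1/(6² + 3·6 + 10) = 1/64. Then β = -α = -1/64, γ = -α·(3 + 6) = -9/64
Result: (1/64)/(w - 6) - ((1/64)w + 9/64)/(w² + 3w + 10)


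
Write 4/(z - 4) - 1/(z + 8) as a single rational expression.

Common denominator (z - 4)(z + 8). Numerator: 4(z + 8) - 1(z - 4) = (4z + 32) - (z - 4) = 3z + 36
Result: (3z + 36)/[(z - 4)(z + 8)]


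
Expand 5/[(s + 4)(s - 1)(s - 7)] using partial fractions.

Using cover-up method: P = 1/11, Q = -1/6, R = 5/66
Result: (1/11)/(s + 4) - (1/6)/(s - 1) + (5/66)/(s - 7)


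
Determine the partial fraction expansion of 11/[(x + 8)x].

11/(x + 8)x = A/(x + 8) + B/x. A = 11/(-8 - 0) = -11/8, B = 11/(0 + 8) = 11/8
Result: (-11/8)/(x + 8) + (11/8)/x


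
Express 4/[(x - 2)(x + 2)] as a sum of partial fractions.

4/(x - 2)(x + 2) = A/(x - 2) + B/(x + 2). A = 4/(2 + 2) = 1, B = 4/(-2 - 2) = -1
Result: 1/(x - 2) - 1/(x + 2)


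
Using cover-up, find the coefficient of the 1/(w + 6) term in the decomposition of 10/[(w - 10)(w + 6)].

Cover (w + 6), set w=-6: 10/((w - 10) at w=-6) = 10/(-16) = -5/8


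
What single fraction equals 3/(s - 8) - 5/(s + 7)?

Common denominator (s - 8)(s + 7). Numerator: 3(s + 7) - 5(s - 8) = (3s + 21) - (5s - 40) = -2s + 61
Result: (-2s + 61)/[(s - 8)(s + 7)]


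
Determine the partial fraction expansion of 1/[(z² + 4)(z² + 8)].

Coefficient matching gives A = C = 0, B = 1/(8-4) = 1/4, D = -B = -1/4
Result: (1/4)/(z² + 4) - (1/4)/(z² + 8)


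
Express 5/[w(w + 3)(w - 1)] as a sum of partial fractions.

Using cover-up method: A = -5/3, B = 5/12, C = 5/4
Result: (-5/3)/w + (5/12)/(w + 3) + (5/4)/(w - 1)


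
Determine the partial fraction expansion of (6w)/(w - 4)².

(6w) = P(w - 4) + Q. At w = 4: Q = 6·4 + 0 = 24. Coeff of w: P = 6
Result: 6/(w - 4) + 24/(w - 4)²


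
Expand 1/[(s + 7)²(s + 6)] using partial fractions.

Cover-up at s=-6: γ = 1/(-6 + 7)² = 1. Cover-up at s=-7: β = 1/(-7 + 6) = -1. Comparing s² coeff: α = -γ = -1
Result: -1/(s + 7) - 1/(s + 7)² + 1/(s + 6)


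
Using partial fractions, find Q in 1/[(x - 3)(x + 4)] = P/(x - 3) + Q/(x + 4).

Cover-up at x = -4: Q = 1/(-4 - 3) = -1/7


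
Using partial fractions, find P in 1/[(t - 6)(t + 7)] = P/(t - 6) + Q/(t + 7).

Cover-up at t = 6: P = 1/(6 + 7) = 1/13


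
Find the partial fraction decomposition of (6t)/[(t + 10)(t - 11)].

At t=-10: α = (6·(-10) + 0)/(-10 - 11) = 20/7. At t=11: β = (6·11 + 0)/(11 + 10) = 22/7
Result: (20/7)/(t + 10) + (22/7)/(t - 11)


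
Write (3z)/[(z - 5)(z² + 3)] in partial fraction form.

At z=5: A = (3·5 + 0)/(5² + 3) = 15/28. B = -A = -15/28, C = 3 - 5·A = 9/28
Result: (15/28)/(z - 5) - ((15/28)z - 9/28)/(z² + 3)


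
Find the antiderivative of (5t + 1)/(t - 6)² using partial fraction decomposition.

Decompose: P = 5, Q = 5·6 + 1 = 31, so (5t + 1)/(t - 6)² = 5/(t - 6) + 31/(t - 6)². Integrate: ∫ P/(t - 6) dt = 5 ln|(t - 6)|; ∫ Q/(t - 6)² dt = -31/(t - 6). Sum: 5 ln|(t - 6)| - 31/(t - 6) + C


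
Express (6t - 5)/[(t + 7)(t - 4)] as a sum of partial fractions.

At t=-7: P = (6·(-7) - 5)/(-7 - 4) = 47/11. At t=4: Q = (6·4 - 5)/(4 + 7) = 19/11
Result: (47/11)/(t + 7) + (19/11)/(t - 4)


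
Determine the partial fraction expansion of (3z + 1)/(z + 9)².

(3z + 1) = α(z + 9) + β. At z = -9: β = 3·(-9) + 1 = -26. Coeff of z: α = 3
Result: 3/(z + 9) - 26/(z + 9)²


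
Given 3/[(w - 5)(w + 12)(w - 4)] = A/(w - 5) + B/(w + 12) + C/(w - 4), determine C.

Cover-up at w = 4: C = 3/[(4 - 5)(4 + 12)] = 3/[(-1)(16)] = -3/16


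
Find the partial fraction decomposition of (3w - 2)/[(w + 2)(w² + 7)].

At w=-2: α = (3·(-2) - 2)/((-2)² + 7) = -8/11. β = -α = 8/11, γ = 3 - (-2)·α = 17/11
Result: (-8/11)/(w + 2) + ((8/11)w + 17/11)/(w² + 7)


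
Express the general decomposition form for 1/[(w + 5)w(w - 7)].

Three distinct linear factors: P/(w + 5) + Q/w + R/(w - 7)


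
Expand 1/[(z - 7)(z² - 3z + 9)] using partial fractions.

Cover-up at z = 7: A = 1/(7² - 3·7 + 9) = 1/37. Then B = -A = -1/37, C = -A·(-3 + 7) = -4/37
Result: (1/37)/(z - 7) - ((1/37)z + 4/37)/(z² - 3z + 9)


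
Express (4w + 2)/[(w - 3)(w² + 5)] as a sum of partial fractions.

At w=3: α = (4·3 + 2)/(3² + 5) = 1. β = -α = -1, γ = 4 - 3·α = 1
Result: 1/(w - 3) - (w - 1)/(w² + 5)


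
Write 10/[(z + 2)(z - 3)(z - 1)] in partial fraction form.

Using cover-up method: A = 2/3, B = 1, C = -5/3
Result: (2/3)/(z + 2) + 1/(z - 3) - (5/3)/(z - 1)


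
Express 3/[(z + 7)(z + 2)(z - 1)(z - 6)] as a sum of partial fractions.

Using Heaviside cover-up: (-3/520)/(z + 7) + (1/40)/(z + 2) - (1/40)/(z - 1) + (3/520)/(z - 6)


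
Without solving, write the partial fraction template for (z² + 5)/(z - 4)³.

Repeated linear factor (power 3): P/(z - 4) + Q/(z - 4)² + R/(z - 4)³


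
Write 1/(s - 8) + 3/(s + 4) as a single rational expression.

Common denominator (s - 8)(s + 4). Numerator: 1(s + 4) + 3(s - 8) = (s + 4) + (3s - 24) = 4s - 20
Result: (4s - 20)/[(s - 8)(s + 4)]


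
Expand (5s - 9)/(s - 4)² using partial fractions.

(5s - 9) = α(s - 4) + β. At s = 4: β = 5·4 - 9 = 11. Coeff of s: α = 5
Result: 5/(s - 4) + 11/(s - 4)²


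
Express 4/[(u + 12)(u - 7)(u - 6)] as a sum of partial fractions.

Using cover-up method: α = 2/171, β = 4/19, γ = -2/9
Result: (2/171)/(u + 12) + (4/19)/(u - 7) - (2/9)/(u - 6)


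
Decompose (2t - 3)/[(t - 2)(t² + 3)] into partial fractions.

At t=2: A = (2·2 - 3)/(2² + 3) = 1/7. B = -A = -1/7, C = 2 - 2·A = 12/7
Result: (1/7)/(t - 2) - ((1/7)t - 12/7)/(t² + 3)


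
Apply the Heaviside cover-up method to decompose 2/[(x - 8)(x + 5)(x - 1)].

Cover (x - 8), x=8: P = 2/[(8 + 5)(8 - 1)] = 2/91. Cover (x + 5), x=-5: Q = 2/[(-5 - 8)(-5 - 1)] = 1/39. Cover (x - 1), x=1: R = 2/[(1 - 8)(1 + 5)] = -1/21.
Result: (2/91)/(x - 8) + (1/39)/(x + 5) - (1/21)/(x - 1)


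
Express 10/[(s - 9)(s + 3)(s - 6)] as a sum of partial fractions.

Using cover-up method: α = 5/18, β = 5/54, γ = -10/27
Result: (5/18)/(s - 9) + (5/54)/(s + 3) - (10/27)/(s - 6)


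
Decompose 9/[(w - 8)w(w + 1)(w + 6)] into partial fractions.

Using Heaviside cover-up: (1/112)/(w - 8) - (3/16)/w + (1/5)/(w + 1) - (3/140)/(w + 6)


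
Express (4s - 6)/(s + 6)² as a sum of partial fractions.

(4s - 6) = P(s + 6) + Q. At s = -6: Q = 4·(-6) - 6 = -30. Coeff of s: P = 4
Result: 4/(s + 6) - 30/(s + 6)²


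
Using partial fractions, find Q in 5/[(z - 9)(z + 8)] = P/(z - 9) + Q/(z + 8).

Cover-up at z = -8: Q = 5/(-8 - 9) = -5/17


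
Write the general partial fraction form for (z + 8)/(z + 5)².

Repeated linear factor: A/(z + 5) + B/(z + 5)²


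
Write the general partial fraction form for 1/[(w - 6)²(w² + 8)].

Repeated linear + quadratic: A/(w - 6) + B/(w - 6)² + (Cw + D)/(w² + 8)


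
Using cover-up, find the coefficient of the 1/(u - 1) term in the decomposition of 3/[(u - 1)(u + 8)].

Cover (u - 1), set u=1: 3/((u + 8) at u=1) = 3/(9) = 1/3


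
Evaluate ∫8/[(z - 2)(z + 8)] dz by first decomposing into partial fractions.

Decompose: 8/[(z - 2)(z + 8)] = (4/5)/(z - 2) - (4/5)/(z + 8). Integrate each term: (4/5) ln|(z - 2)| - (4/5) ln|(z + 8)| + C


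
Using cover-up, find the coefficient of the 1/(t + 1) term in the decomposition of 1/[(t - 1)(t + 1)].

Cover (t + 1), set t=-1: 1/((t - 1) at t=-1) = 1/(-2) = -1/2


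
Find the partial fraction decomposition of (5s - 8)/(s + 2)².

(5s - 8) = α(s + 2) + β. At s = -2: β = 5·(-2) - 8 = -18. Coeff of s: α = 5
Result: 5/(s + 2) - 18/(s + 2)²


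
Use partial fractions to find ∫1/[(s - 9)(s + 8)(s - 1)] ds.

Cover-up: P = 1/136, Q = 1/153, R = -1/72. Decomposition: (1/136)/(s - 9) + (1/153)/(s + 8) - (1/72)/(s - 1). Integrate each term: (1/136) ln|(s - 9)| + (1/153) ln|(s + 8)| - (1/72) ln|(s - 1)| + C


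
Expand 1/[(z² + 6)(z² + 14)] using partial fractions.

Coefficient matching gives A = C = 0, B = 1/(14-6) = 1/8, D = -B = -1/8
Result: (1/8)/(z² + 6) - (1/8)/(z² + 14)


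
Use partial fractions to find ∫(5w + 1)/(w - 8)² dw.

Decompose: A = 5, B = 5·8 + 1 = 41, so (5w + 1)/(w - 8)² = 5/(w - 8) + 41/(w - 8)². Integrate: ∫ A/(w - 8) dw = 5 ln|(w - 8)|; ∫ B/(w - 8)² dw = -41/(w - 8). Sum: 5 ln|(w - 8)| - 41/(w - 8) + C


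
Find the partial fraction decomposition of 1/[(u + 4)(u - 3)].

1/(u + 4)(u - 3) = P/(u + 4) + Q/(u - 3). P = 1/(-4 - 3) = -1/7, Q = 1/(3 + 4) = 1/7
Result: (-1/7)/(u + 4) + (1/7)/(u - 3)


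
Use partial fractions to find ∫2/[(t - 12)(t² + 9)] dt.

Cover-up at t=12: A = 2/(12²+9) = 2/153. Coeff matching: B = -2/153, C = -8/51. Decomposition: (2/153)/(t - 12) - ((2/153)t + 8/51)/(t² + 9). Integrate: linear → ln, quadratic → (1/2)ln + arctan: (2/153) ln|(t - 12)| - (1/153) ln(t² + 9) - (8/153) arctan(t/3) + C


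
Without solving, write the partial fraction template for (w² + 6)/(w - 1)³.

Repeated linear factor (power 3): P/(w - 1) + Q/(w - 1)² + R/(w - 1)³


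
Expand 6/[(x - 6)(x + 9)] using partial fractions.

6/(x - 6)(x + 9) = α/(x - 6) + β/(x + 9). α = 6/(6 + 9) = 2/5, β = 6/(-9 - 6) = -2/5
Result: (2/5)/(x - 6) - (2/5)/(x + 9)


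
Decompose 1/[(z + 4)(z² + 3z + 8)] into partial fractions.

Cover-up at z = -4: A = 1/((-4)² + 3·(-4) + 8) = 1/12. Then B = -A = -1/12, C = -A·(3 - 4) = 1/12
Result: (1/12)/(z + 4) - ((1/12)z - 1/12)/(z² + 3z + 8)


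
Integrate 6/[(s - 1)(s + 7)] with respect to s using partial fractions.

Decompose: 6/[(s - 1)(s + 7)] = (3/4)/(s - 1) - (3/4)/(s + 7). Integrate each term: (3/4) ln|(s - 1)| - (3/4) ln|(s + 7)| + C


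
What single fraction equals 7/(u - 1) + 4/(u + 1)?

Common denominator (u - 1)(u + 1). Numerator: 7(u + 1) + 4(u - 1) = (7u + 7) + (4u - 4) = 11u + 3
Result: (11u + 3)/[(u - 1)(u + 1)]


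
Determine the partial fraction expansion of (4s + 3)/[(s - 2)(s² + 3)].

At s=2: α = (4·2 + 3)/(2² + 3) = 11/7. β = -α = -11/7, γ = 4 - 2·α = 6/7
Result: (11/7)/(s - 2) - ((11/7)s - 6/7)/(s² + 3)


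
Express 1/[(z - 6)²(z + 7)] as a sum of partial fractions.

Cover-up at z=-7: R = 1/(-7 - 6)² = 1/169. Cover-up at z=6: Q = 1/(6 + 7) = 1/13. Comparing z² coeff: P = -R = -1/169
Result: (-1/169)/(z - 6) + (1/13)/(z - 6)² + (1/169)/(z + 7)


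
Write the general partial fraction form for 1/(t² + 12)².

Repeated quadratic factor: (At + B)/(t² + 12) + (Ct + D)/(t² + 12)²


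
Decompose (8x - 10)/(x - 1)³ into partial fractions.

(8x - 10) = A(x - 1)² + B(x - 1) + C. At x = 1: C = 8·1 - 10 = -2. Coefficients: A = 0, B = 8
Result: 8/(x - 1)² - 2/(x - 1)³


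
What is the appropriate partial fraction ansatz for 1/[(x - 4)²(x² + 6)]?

Repeated linear + quadratic: P/(x - 4) + Q/(x - 4)² + (Rx + S)/(x² + 6)


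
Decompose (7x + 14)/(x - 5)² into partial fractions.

(7x + 14) = P(x - 5) + Q. At x = 5: Q = 7·5 + 14 = 49. Coeff of x: P = 7
Result: 7/(x - 5) + 49/(x - 5)²


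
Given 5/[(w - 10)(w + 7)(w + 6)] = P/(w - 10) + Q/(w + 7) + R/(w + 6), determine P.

Cover-up at w = 10: P = 5/[(10 + 7)(10 + 6)] = 5/[(17)(16)] = 5/272


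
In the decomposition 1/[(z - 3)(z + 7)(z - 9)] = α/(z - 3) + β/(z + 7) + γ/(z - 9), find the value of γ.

Cover-up at z = 9: γ = 1/[(9 - 3)(9 + 7)] = 1/[(6)(16)] = 1/96


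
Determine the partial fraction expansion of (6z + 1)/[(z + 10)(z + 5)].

At z=-10: A = (6·(-10) + 1)/(-10 + 5) = 59/5. At z=-5: B = (6·(-5) + 1)/(-5 + 10) = -29/5
Result: (59/5)/(z + 10) - (29/5)/(z + 5)


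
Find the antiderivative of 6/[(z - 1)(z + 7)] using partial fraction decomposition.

Decompose: 6/[(z - 1)(z + 7)] = (3/4)/(z - 1) - (3/4)/(z + 7). Integrate each term: (3/4) ln|(z - 1)| - (3/4) ln|(z + 7)| + C


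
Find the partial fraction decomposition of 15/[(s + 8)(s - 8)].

15/(s + 8)(s - 8) = α/(s + 8) + β/(s - 8). α = 15/(-8 - 8) = -15/16, β = 15/(8 + 8) = 15/16
Result: (-15/16)/(s + 8) + (15/16)/(s - 8)


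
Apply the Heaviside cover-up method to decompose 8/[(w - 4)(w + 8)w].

Cover (w - 4), w=4: α = 8/[(4 + 8)(4 - 0)] = 1/6. Cover (w + 8), w=-8: β = 8/[(-8 - 4)(-8 - 0)] = 1/12. Cover w, w=0: γ = 8/[(0 - 4)(0 + 8)] = -1/4.
Result: (1/6)/(w - 4) + (1/12)/(w + 8) - (1/4)/w


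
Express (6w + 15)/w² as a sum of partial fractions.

(6w + 15) = Pw + Q. At w = 0: Q = 6·0 + 15 = 15. Coeff of w: P = 6
Result: 6/w + 15/w²


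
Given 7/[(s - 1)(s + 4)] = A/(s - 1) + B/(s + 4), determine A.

Cover-up at s = 1: A = 7/(1 + 4) = 7/5


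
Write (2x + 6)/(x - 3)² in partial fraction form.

(2x + 6) = α(x - 3) + β. At x = 3: β = 2·3 + 6 = 12. Coeff of x: α = 2
Result: 2/(x - 3) + 12/(x - 3)²


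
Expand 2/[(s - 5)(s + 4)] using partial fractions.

2/(s - 5)(s + 4) = P/(s - 5) + Q/(s + 4). P = 2/(5 + 4) = 2/9, Q = 2/(-4 - 5) = -2/9
Result: (2/9)/(s - 5) - (2/9)/(s + 4)


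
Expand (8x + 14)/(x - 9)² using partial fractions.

(8x + 14) = P(x - 9) + Q. At x = 9: Q = 8·9 + 14 = 86. Coeff of x: P = 8
Result: 8/(x - 9) + 86/(x - 9)²


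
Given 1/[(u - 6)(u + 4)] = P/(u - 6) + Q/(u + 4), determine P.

Cover-up at u = 6: P = 1/(6 + 4) = 1/10


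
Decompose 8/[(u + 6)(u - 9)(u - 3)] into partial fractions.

Using cover-up method: α = 8/135, β = 4/45, γ = -4/27
Result: (8/135)/(u + 6) + (4/45)/(u - 9) - (4/27)/(u - 3)


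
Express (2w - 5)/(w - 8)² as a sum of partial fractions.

(2w - 5) = α(w - 8) + β. At w = 8: β = 2·8 - 5 = 11. Coeff of w: α = 2
Result: 2/(w - 8) + 11/(w - 8)²


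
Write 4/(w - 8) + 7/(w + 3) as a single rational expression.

Common denominator (w - 8)(w + 3). Numerator: 4(w + 3) + 7(w - 8) = (4w + 12) + (7w - 56) = 11w - 44
Result: (11w - 44)/[(w - 8)(w + 3)]


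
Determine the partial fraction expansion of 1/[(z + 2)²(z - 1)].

Cover-up at z=1: C = 1/(1 + 2)² = 1/9. Cover-up at z=-2: B = 1/(-2 - 1) = -1/3. Comparing z² coeff: A = -C = -1/9
Result: (-1/9)/(z + 2) - (1/3)/(z + 2)² + (1/9)/(z - 1)


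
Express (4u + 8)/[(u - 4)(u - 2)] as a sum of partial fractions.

At u=4: α = (4·4 + 8)/(4 - 2) = 12. At u=2: β = (4·2 + 8)/(2 - 4) = -8
Result: 12/(u - 4) - 8/(u - 2)


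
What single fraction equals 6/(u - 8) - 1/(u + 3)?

Common denominator (u - 8)(u + 3). Numerator: 6(u + 3) - 1(u - 8) = (6u + 18) - (u - 8) = 5u + 26
Result: (5u + 26)/[(u - 8)(u + 3)]


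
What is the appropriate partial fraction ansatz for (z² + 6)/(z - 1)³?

Repeated linear factor (power 3): α/(z - 1) + β/(z - 1)² + γ/(z - 1)³


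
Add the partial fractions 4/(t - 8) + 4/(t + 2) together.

Common denominator (t - 8)(t + 2). Numerator: 4(t + 2) + 4(t - 8) = (4t + 8) + (4t - 32) = 8t - 24
Result: (8t - 24)/[(t - 8)(t + 2)]


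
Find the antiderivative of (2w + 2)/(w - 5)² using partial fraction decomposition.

Decompose: P = 2, Q = 2·5 + 2 = 12, so (2w + 2)/(w - 5)² = 2/(w - 5) + 12/(w - 5)². Integrate: ∫ P/(w - 5) dw = 2 ln|(w - 5)|; ∫ Q/(w - 5)² dw = -12/(w - 5). Sum: 2 ln|(w - 5)| - 12/(w - 5) + C


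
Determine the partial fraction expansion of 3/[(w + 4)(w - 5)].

3/(w + 4)(w - 5) = α/(w + 4) + β/(w - 5). α = 3/(-4 - 5) = -1/3, β = 3/(5 + 4) = 1/3
Result: (-1/3)/(w + 4) + (1/3)/(w - 5)


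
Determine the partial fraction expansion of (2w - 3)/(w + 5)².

(2w - 3) = A(w + 5) + B. At w = -5: B = 2·(-5) - 3 = -13. Coeff of w: A = 2
Result: 2/(w + 5) - 13/(w + 5)²


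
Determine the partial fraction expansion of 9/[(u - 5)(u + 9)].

9/(u - 5)(u + 9) = P/(u - 5) + Q/(u + 9). P = 9/(5 + 9) = 9/14, Q = 9/(-9 - 5) = -9/14
Result: (9/14)/(u - 5) - (9/14)/(u + 9)


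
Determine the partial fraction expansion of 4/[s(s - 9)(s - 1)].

Using cover-up method: P = 4/9, Q = 1/18, R = -1/2
Result: (4/9)/s + (1/18)/(s - 9) - (1/2)/(s - 1)


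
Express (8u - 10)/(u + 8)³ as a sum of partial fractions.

(8u - 10) = P(u + 8)² + Q(u + 8) + R. At u = -8: R = 8·(-8) - 10 = -74. Coefficients: P = 0, Q = 8
Result: 8/(u + 8)² - 74/(u + 8)³


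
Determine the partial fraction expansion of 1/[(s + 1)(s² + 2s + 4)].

Cover-up at s = -1: P = 1/((-1)² + 2·(-1) + 4) = 1/3. Then Q = -P = -1/3, R = -P·(2 - 1) = -1/3
Result: (1/3)/(s + 1) - ((1/3)s + 1/3)/(s² + 2s + 4)


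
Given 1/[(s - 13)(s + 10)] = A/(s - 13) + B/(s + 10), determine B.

Cover-up at s = -10: B = 1/(-10 - 13) = -1/23


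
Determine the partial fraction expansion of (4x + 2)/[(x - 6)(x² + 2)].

At x=6: A = (4·6 + 2)/(6² + 2) = 13/19. B = -A = -13/19, C = 4 - 6·A = -2/19
Result: (13/19)/(x - 6) - ((13/19)x + 2/19)/(x² + 2)


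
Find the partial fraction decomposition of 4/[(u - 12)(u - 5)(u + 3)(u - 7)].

Using Heaviside cover-up: (4/525)/(u - 12) + (1/28)/(u - 5) - (1/300)/(u + 3) - (1/25)/(u - 7)


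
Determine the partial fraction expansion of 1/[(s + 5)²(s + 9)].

Cover-up at s=-9: C = 1/(-9 + 5)² = 1/16. Cover-up at s=-5: B = 1/(-5 + 9) = 1/4. Comparing s² coeff: A = -C = -1/16
Result: (-1/16)/(s + 5) + (1/4)/(s + 5)² + (1/16)/(s + 9)


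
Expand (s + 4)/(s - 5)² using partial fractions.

(s + 4) = A(s - 5) + B. At s = 5: B = 1·5 + 4 = 9. Coeff of s: A = 1
Result: 1/(s - 5) + 9/(s - 5)²


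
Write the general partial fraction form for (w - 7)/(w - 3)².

Repeated linear factor: P/(w - 3) + Q/(w - 3)²


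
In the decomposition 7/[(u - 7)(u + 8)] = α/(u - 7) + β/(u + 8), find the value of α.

Cover-up at u = 7: α = 7/(7 + 8) = 7/15


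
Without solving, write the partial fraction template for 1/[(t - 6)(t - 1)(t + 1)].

Three distinct linear factors: P/(t - 6) + Q/(t - 1) + R/(t + 1)


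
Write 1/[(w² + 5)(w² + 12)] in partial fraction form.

Coefficient matching gives A = C = 0, B = 1/(12-5) = 1/7, D = -B = -1/7
Result: (1/7)/(w² + 5) - (1/7)/(w² + 12)


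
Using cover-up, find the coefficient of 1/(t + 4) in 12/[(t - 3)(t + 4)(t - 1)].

Cover (t + 4), set t=-4: 12/[(-4 - 3)(-4 - 1)] = 12/35


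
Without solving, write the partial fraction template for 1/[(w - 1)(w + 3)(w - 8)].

Three distinct linear factors: P/(w - 1) + Q/(w + 3) + R/(w - 8)


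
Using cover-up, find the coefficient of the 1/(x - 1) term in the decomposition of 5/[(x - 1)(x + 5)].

Cover (x - 1), set x=1: 5/((x + 5) at x=1) = 5/(6) = 5/6


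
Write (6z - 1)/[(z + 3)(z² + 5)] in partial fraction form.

At z=-3: α = (6·(-3) - 1)/((-3)² + 5) = -19/14. β = -α = 19/14, γ = 6 - (-3)·α = 27/14
Result: (-19/14)/(z + 3) + ((19/14)z + 27/14)/(z² + 5)


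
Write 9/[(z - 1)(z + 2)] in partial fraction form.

9/(z - 1)(z + 2) = A/(z - 1) + B/(z + 2). A = 9/(1 + 2) = 3, B = 9/(-2 - 1) = -3
Result: 3/(z - 1) - 3/(z + 2)


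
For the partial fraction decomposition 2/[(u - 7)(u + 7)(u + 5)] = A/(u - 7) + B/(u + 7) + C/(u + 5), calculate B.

Cover-up at u = -7: B = 2/[(-7 - 7)(-7 + 5)] = 2/[(-14)(-2)] = 2/28 = 1/14


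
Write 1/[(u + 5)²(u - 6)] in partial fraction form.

Cover-up at u=6: γ = 1/(6 + 5)² = 1/121. Cover-up at u=-5: β = 1/(-5 - 6) = -1/11. Comparing u² coeff: α = -γ = -1/121
Result: (-1/121)/(u + 5) - (1/11)/(u + 5)² + (1/121)/(u - 6)


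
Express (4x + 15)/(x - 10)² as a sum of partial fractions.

(4x + 15) = A(x - 10) + B. At x = 10: B = 4·10 + 15 = 55. Coeff of x: A = 4
Result: 4/(x - 10) + 55/(x - 10)²


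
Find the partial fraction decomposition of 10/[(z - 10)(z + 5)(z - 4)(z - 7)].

Using Heaviside cover-up: (1/27)/(z - 10) - (1/162)/(z + 5) + (5/81)/(z - 4) - (5/54)/(z - 7)


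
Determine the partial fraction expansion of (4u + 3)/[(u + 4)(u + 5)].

At u=-4: α = (4·(-4) + 3)/(-4 + 5) = -13. At u=-5: β = (4·(-5) + 3)/(-5 + 4) = 17
Result: -13/(u + 4) + 17/(u + 5)


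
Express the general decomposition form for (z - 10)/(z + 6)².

Repeated linear factor: α/(z + 6) + β/(z + 6)²


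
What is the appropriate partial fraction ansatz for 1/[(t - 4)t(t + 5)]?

Three distinct linear factors: A/(t - 4) + B/t + C/(t + 5)


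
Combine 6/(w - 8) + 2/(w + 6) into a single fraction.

Common denominator (w - 8)(w + 6). Numerator: 6(w + 6) + 2(w - 8) = (6w + 36) + (2w - 16) = 8w + 20
Result: (8w + 20)/[(w - 8)(w + 6)]


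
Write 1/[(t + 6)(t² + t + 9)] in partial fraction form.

Cover-up at t = -6: P = 1/((-6)² + 1·(-6) + 9) = 1/39. Then Q = -P = -1/39, R = -P·(1 - 6) = 5/39
Result: (1/39)/(t + 6) - ((1/39)t - 5/39)/(t² + t + 9)


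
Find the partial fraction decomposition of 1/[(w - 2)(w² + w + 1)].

Cover-up at w = 2: A = 1/(2² + 1·2 + 1) = 1/7. Then B = -A = -1/7, C = -A·(1 + 2) = -3/7
Result: (1/7)/(w - 2) - ((1/7)w + 3/7)/(w² + w + 1)


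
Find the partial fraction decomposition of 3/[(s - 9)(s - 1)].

3/(s - 9)(s - 1) = P/(s - 9) + Q/(s - 1). P = 3/(9 - 1) = 3/8, Q = 3/(1 - 9) = -3/8
Result: (3/8)/(s - 9) - (3/8)/(s - 1)


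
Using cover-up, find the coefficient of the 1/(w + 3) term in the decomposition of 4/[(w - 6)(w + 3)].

Cover (w + 3), set w=-3: 4/((w - 6) at w=-3) = 4/(-9) = -4/9


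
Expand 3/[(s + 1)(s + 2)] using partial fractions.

3/(s + 1)(s + 2) = A/(s + 1) + B/(s + 2). A = 3/(-1 + 2) = 3, B = 3/(-2 + 1) = -3
Result: 3/(s + 1) - 3/(s + 2)


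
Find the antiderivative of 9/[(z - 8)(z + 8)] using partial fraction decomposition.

Decompose: 9/[(z - 8)(z + 8)] = (9/16)/(z - 8) - (9/16)/(z + 8). Integrate each term: (9/16) ln|(z - 8)| - (9/16) ln|(z + 8)| + C


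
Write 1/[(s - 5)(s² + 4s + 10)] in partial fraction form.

Cover-up at s = 5: A = 1/(5² + 4·5 + 10) = 1/55. Then B = -A = -1/55, C = -A·(4 + 5) = -9/55
Result: (1/55)/(s - 5) - ((1/55)s + 9/55)/(s² + 4s + 10)


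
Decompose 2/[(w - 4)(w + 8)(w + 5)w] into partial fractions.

Using Heaviside cover-up: (1/216)/(w - 4) - (1/144)/(w + 8) + (2/135)/(w + 5) - (1/80)/w


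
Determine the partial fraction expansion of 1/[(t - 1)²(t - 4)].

Cover-up at t=4: R = 1/(4 - 1)² = 1/9. Cover-up at t=1: Q = 1/(1 - 4) = -1/3. Comparing t² coeff: P = -R = -1/9
Result: (-1/9)/(t - 1) - (1/3)/(t - 1)² + (1/9)/(t - 4)


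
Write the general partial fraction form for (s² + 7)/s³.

Repeated linear factor (power 3): P/s + Q/s² + R/s³


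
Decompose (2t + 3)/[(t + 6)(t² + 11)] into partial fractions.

At t=-6: P = (2·(-6) + 3)/((-6)² + 11) = -9/47. Q = -P = 9/47, R = 2 - (-6)·P = 40/47
Result: (-9/47)/(t + 6) + ((9/47)t + 40/47)/(t² + 11)


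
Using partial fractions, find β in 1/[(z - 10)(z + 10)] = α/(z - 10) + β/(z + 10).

Cover-up at z = -10: β = 1/(-10 - 10) = -1/20


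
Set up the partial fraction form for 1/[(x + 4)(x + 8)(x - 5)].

Three distinct linear factors: P/(x + 4) + Q/(x + 8) + R/(x - 5)


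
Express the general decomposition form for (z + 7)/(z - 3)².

Repeated linear factor: α/(z - 3) + β/(z - 3)²


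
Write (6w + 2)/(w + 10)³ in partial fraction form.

(6w + 2) = P(w + 10)² + Q(w + 10) + R. At w = -10: R = 6·(-10) + 2 = -58. Coefficients: P = 0, Q = 6
Result: 6/(w + 10)² - 58/(w + 10)³


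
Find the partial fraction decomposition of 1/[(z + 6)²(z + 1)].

Cover-up at z=-1: γ = 1/(-1 + 6)² = 1/25. Cover-up at z=-6: β = 1/(-6 + 1) = -1/5. Comparing z² coeff: α = -γ = -1/25
Result: (-1/25)/(z + 6) - (1/5)/(z + 6)² + (1/25)/(z + 1)


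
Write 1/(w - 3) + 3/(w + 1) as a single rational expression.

Common denominator (w - 3)(w + 1). Numerator: 1(w + 1) + 3(w - 3) = (w + 1) + (3w - 9) = 4w - 8
Result: (4w - 8)/[(w - 3)(w + 1)]


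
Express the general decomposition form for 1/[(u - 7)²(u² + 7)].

Repeated linear + quadratic: P/(u - 7) + Q/(u - 7)² + (Ru + S)/(u² + 7)


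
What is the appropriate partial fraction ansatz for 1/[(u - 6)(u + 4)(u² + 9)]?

Two linear + quadratic: A/(u - 6) + B/(u + 4) + (Cu + D)/(u² + 9)


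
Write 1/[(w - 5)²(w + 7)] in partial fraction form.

Cover-up at w=-7: R = 1/(-7 - 5)² = 1/144. Cover-up at w=5: Q = 1/(5 + 7) = 1/12. Comparing w² coeff: P = -R = -1/144
Result: (-1/144)/(w - 5) + (1/12)/(w - 5)² + (1/144)/(w + 7)


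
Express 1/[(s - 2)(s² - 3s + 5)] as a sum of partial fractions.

Cover-up at s = 2: P = 1/(2² - 3·2 + 5) = 1/3. Then Q = -P = -1/3, R = -P·(-3 + 2) = 1/3
Result: (1/3)/(s - 2) - ((1/3)s - 1/3)/(s² - 3s + 5)


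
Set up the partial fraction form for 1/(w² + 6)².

Repeated quadratic factor: (Aw + B)/(w² + 6) + (Cw + D)/(w² + 6)²


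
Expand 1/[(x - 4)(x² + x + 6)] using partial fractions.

Cover-up at x = 4: A = 1/(4² + 1·4 + 6) = 1/26. Then B = -A = -1/26, C = -A·(1 + 4) = -5/26
Result: (1/26)/(x - 4) - ((1/26)x + 5/26)/(x² + x + 6)


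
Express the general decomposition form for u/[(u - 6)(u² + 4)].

Linear + irreducible quadratic: α/(u - 6) + (βu + γ)/(u² + 4)


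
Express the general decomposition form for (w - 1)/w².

Repeated linear factor: P/w + Q/w²


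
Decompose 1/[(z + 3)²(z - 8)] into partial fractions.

Cover-up at z=8: γ = 1/(8 + 3)² = 1/121. Cover-up at z=-3: β = 1/(-3 - 8) = -1/11. Comparing z² coeff: α = -γ = -1/121
Result: (-1/121)/(z + 3) - (1/11)/(z + 3)² + (1/121)/(z - 8)


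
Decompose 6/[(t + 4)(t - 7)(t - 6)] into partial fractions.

Using cover-up method: α = 3/55, β = 6/11, γ = -3/5
Result: (3/55)/(t + 4) + (6/11)/(t - 7) - (3/5)/(t - 6)


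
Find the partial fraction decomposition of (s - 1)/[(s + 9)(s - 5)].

At s=-9: A = (1·(-9) - 1)/(-9 - 5) = 5/7. At s=5: B = (1·5 - 1)/(5 + 9) = 2/7
Result: (5/7)/(s + 9) + (2/7)/(s - 5)


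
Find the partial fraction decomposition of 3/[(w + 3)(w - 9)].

3/(w + 3)(w - 9) = P/(w + 3) + Q/(w - 9). P = 3/(-3 - 9) = -1/4, Q = 3/(9 + 3) = 1/4
Result: (-1/4)/(w + 3) + (1/4)/(w - 9)


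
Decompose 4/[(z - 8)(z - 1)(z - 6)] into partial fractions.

Using cover-up method: α = 2/7, β = 4/35, γ = -2/5
Result: (2/7)/(z - 8) + (4/35)/(z - 1) - (2/5)/(z - 6)


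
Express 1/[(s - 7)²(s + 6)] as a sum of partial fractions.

Cover-up at s=-6: R = 1/(-6 - 7)² = 1/169. Cover-up at s=7: Q = 1/(7 + 6) = 1/13. Comparing s² coeff: P = -R = -1/169
Result: (-1/169)/(s - 7) + (1/13)/(s - 7)² + (1/169)/(s + 6)


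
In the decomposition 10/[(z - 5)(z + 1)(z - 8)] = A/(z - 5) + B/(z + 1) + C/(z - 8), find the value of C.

Cover-up at z = 8: C = 10/[(8 - 5)(8 + 1)] = 10/[(3)(9)] = 10/27


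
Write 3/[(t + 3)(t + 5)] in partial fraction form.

3/(t + 3)(t + 5) = P/(t + 3) + Q/(t + 5). P = 3/(-3 + 5) = 3/2, Q = 3/(-5 + 3) = -3/2
Result: (3/2)/(t + 3) - (3/2)/(t + 5)


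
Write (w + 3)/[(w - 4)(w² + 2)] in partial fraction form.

At w=4: α = (1·4 + 3)/(4² + 2) = 7/18. β = -α = -7/18, γ = 1 - 4·α = -5/9
Result: (7/18)/(w - 4) - ((7/18)w + 5/9)/(w² + 2)


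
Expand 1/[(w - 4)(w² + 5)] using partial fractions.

Cover-up at w = 4: α = 1/(4² + 5) = 1/21. Then β = -α = -1/21, γ = -α·(0 + 4) = -4/21
Result: (1/21)/(w - 4) - ((1/21)w + 4/21)/(w² + 5)


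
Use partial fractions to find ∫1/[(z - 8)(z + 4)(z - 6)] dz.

Cover-up: P = 1/24, Q = 1/120, R = -1/20. Decomposition: (1/24)/(z - 8) + (1/120)/(z + 4) - (1/20)/(z - 6). Integrate each term: (1/24) ln|(z - 8)| + (1/120) ln|(z + 4)| - (1/20) ln|(z - 6)| + C


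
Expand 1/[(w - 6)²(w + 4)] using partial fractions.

Cover-up at w=-4: R = 1/(-4 - 6)² = 1/100. Cover-up at w=6: Q = 1/(6 + 4) = 1/10. Comparing w² coeff: P = -R = -1/100
Result: (-1/100)/(w - 6) + (1/10)/(w - 6)² + (1/100)/(w + 4)


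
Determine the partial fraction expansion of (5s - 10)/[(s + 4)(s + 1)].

At s=-4: α = (5·(-4) - 10)/(-4 + 1) = 10. At s=-1: β = (5·(-1) - 10)/(-1 + 4) = -5
Result: 10/(s + 4) - 5/(s + 1)


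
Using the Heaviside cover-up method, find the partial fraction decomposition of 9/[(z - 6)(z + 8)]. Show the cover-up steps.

Cover (z - 6): set z=6, get A = 9/(6 + 8) = 9/14. Cover (z + 8): set z=-8, get B = 9/(-8 - 6) = -9/14.
Result: (9/14)/(z - 6) - (9/14)/(z + 8)


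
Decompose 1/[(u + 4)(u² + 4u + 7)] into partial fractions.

Cover-up at u = -4: α = 1/((-4)² + 4·(-4) + 7) = 1/7. Then β = -α = -1/7, γ = -α·(4 - 4) = 0
Result: (1/7)/(u + 4) - ((1/7)u)/(u² + 4u + 7)


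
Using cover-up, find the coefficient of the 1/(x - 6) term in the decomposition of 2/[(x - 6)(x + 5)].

Cover (x - 6), set x=6: 2/((x + 5) at x=6) = 2/(11) = 2/11


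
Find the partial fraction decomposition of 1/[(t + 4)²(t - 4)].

Cover-up at t=4: R = 1/(4 + 4)² = 1/64. Cover-up at t=-4: Q = 1/(-4 - 4) = -1/8. Comparing t² coeff: P = -R = -1/64
Result: (-1/64)/(t + 4) - (1/8)/(t + 4)² + (1/64)/(t - 4)


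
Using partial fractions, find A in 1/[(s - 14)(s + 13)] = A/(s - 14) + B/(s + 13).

Cover-up at s = 14: A = 1/(14 + 13) = 1/27


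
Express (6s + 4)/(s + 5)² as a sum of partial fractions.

(6s + 4) = A(s + 5) + B. At s = -5: B = 6·(-5) + 4 = -26. Coeff of s: A = 6
Result: 6/(s + 5) - 26/(s + 5)²


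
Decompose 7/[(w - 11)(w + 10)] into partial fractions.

7/(w - 11)(w + 10) = A/(w - 11) + B/(w + 10). A = 7/(11 + 10) = 1/3, B = 7/(-10 - 11) = -1/3
Result: (1/3)/(w - 11) - (1/3)/(w + 10)


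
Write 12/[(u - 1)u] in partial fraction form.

12/(u - 1)u = α/(u - 1) + β/u. α = 12/(1 - 0) = 12, β = 12/(0 - 1) = -12
Result: 12/(u - 1) - 12/u


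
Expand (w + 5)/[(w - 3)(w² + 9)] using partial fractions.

At w=3: A = (1·3 + 5)/(3² + 9) = 4/9. B = -A = -4/9, C = 1 - 3·A = -1/3
Result: (4/9)/(w - 3) - ((4/9)w + 1/3)/(w² + 9)


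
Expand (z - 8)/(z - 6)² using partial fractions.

(z - 8) = A(z - 6) + B. At z = 6: B = 1·6 - 8 = -2. Coeff of z: A = 1
Result: 1/(z - 6) - 2/(z - 6)²


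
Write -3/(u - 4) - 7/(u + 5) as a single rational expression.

Common denominator (u - 4)(u + 5). Numerator: -3(u + 5) - 7(u - 4) = (-3u - 15) - (7u - 28) = -10u + 13
Result: (-10u + 13)/[(u - 4)(u + 5)]


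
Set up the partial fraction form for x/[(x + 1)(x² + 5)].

Linear + irreducible quadratic: A/(x + 1) + (Bx + C)/(x² + 5)


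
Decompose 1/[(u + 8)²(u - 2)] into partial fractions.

Cover-up at u=2: γ = 1/(2 + 8)² = 1/100. Cover-up at u=-8: β = 1/(-8 - 2) = -1/10. Comparing u² coeff: α = -γ = -1/100
Result: (-1/100)/(u + 8) - (1/10)/(u + 8)² + (1/100)/(u - 2)


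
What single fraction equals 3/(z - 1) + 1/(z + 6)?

Common denominator (z - 1)(z + 6). Numerator: 3(z + 6) + 1(z - 1) = (3z + 18) + (z - 1) = 4z + 17
Result: (4z + 17)/[(z - 1)(z + 6)]


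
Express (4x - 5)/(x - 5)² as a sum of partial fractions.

(4x - 5) = A(x - 5) + B. At x = 5: B = 4·5 - 5 = 15. Coeff of x: A = 4
Result: 4/(x - 5) + 15/(x - 5)²


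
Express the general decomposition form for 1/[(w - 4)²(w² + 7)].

Repeated linear + quadratic: α/(w - 4) + β/(w - 4)² + (γw + δ)/(w² + 7)


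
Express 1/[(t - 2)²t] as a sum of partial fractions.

Cover-up at t=0: C = 1/(0 - 2)² = 1/4. Cover-up at t=2: B = 1/(2 - 0) = 1/2. Comparing t² coeff: A = -C = -1/4
Result: (-1/4)/(t - 2) + (1/2)/(t - 2)² + (1/4)/t


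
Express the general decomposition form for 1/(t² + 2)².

Repeated quadratic factor: (Pt + Q)/(t² + 2) + (Rt + S)/(t² + 2)²
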